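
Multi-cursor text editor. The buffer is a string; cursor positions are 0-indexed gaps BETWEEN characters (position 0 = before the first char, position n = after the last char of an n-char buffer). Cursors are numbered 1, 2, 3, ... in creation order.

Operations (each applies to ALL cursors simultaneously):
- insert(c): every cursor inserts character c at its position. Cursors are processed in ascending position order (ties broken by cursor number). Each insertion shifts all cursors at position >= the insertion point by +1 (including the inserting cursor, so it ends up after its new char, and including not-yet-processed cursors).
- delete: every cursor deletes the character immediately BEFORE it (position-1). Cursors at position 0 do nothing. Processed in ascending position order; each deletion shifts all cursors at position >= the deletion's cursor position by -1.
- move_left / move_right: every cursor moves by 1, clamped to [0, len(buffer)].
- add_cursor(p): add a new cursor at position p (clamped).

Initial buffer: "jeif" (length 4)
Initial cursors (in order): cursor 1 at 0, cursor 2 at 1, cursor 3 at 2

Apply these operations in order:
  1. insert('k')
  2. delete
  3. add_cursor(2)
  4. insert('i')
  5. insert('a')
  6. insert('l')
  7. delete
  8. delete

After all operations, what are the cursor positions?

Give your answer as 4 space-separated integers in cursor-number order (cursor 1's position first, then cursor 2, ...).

After op 1 (insert('k')): buffer="kjkekif" (len 7), cursors c1@1 c2@3 c3@5, authorship 1.2.3..
After op 2 (delete): buffer="jeif" (len 4), cursors c1@0 c2@1 c3@2, authorship ....
After op 3 (add_cursor(2)): buffer="jeif" (len 4), cursors c1@0 c2@1 c3@2 c4@2, authorship ....
After op 4 (insert('i')): buffer="ijieiiif" (len 8), cursors c1@1 c2@3 c3@6 c4@6, authorship 1.2.34..
After op 5 (insert('a')): buffer="iajiaeiiaaif" (len 12), cursors c1@2 c2@5 c3@10 c4@10, authorship 11.22.3434..
After op 6 (insert('l')): buffer="ialjialeiiaallif" (len 16), cursors c1@3 c2@7 c3@14 c4@14, authorship 111.222.343434..
After op 7 (delete): buffer="iajiaeiiaaif" (len 12), cursors c1@2 c2@5 c3@10 c4@10, authorship 11.22.3434..
After op 8 (delete): buffer="ijieiiif" (len 8), cursors c1@1 c2@3 c3@6 c4@6, authorship 1.2.34..

Answer: 1 3 6 6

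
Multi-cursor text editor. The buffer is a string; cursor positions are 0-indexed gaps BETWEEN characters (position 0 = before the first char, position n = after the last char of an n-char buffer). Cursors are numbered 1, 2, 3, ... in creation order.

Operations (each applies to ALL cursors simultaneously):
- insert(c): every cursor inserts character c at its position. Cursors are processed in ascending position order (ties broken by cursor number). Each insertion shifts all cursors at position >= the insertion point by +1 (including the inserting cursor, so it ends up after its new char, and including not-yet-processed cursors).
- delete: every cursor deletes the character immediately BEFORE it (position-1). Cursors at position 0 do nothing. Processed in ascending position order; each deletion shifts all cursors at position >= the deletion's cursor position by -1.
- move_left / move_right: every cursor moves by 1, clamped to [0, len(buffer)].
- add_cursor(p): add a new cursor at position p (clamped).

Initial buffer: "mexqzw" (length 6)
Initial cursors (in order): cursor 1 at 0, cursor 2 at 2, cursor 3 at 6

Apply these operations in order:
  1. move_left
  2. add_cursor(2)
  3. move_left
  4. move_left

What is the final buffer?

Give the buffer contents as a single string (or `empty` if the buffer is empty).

After op 1 (move_left): buffer="mexqzw" (len 6), cursors c1@0 c2@1 c3@5, authorship ......
After op 2 (add_cursor(2)): buffer="mexqzw" (len 6), cursors c1@0 c2@1 c4@2 c3@5, authorship ......
After op 3 (move_left): buffer="mexqzw" (len 6), cursors c1@0 c2@0 c4@1 c3@4, authorship ......
After op 4 (move_left): buffer="mexqzw" (len 6), cursors c1@0 c2@0 c4@0 c3@3, authorship ......

Answer: mexqzw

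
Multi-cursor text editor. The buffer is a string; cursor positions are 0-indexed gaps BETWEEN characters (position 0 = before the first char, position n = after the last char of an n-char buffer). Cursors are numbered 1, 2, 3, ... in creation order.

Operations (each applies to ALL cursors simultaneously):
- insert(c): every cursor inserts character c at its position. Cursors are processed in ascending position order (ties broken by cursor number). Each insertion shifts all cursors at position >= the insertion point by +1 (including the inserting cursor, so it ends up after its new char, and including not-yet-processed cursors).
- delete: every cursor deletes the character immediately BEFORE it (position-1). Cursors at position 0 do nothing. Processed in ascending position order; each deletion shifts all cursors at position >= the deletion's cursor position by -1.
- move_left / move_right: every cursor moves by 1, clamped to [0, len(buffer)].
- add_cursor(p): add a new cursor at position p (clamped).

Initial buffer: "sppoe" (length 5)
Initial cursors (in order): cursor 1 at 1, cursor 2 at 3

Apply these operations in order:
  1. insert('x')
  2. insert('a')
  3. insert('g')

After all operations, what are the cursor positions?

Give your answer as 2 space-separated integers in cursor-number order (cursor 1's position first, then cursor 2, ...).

After op 1 (insert('x')): buffer="sxppxoe" (len 7), cursors c1@2 c2@5, authorship .1..2..
After op 2 (insert('a')): buffer="sxappxaoe" (len 9), cursors c1@3 c2@7, authorship .11..22..
After op 3 (insert('g')): buffer="sxagppxagoe" (len 11), cursors c1@4 c2@9, authorship .111..222..

Answer: 4 9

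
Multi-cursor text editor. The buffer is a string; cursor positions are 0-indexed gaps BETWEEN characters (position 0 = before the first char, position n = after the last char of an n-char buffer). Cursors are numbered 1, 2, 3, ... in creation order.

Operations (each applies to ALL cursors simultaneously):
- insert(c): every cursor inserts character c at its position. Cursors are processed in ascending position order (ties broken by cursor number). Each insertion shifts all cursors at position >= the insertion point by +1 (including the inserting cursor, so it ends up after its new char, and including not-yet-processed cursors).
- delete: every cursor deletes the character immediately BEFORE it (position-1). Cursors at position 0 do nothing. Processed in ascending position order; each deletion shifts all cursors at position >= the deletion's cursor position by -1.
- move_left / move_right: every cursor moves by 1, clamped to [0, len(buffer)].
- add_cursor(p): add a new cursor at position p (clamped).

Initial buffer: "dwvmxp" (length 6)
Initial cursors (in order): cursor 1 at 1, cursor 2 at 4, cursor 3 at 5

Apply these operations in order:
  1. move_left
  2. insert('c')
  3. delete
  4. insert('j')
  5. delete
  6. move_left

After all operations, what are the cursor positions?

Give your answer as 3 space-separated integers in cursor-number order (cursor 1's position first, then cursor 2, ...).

Answer: 0 2 3

Derivation:
After op 1 (move_left): buffer="dwvmxp" (len 6), cursors c1@0 c2@3 c3@4, authorship ......
After op 2 (insert('c')): buffer="cdwvcmcxp" (len 9), cursors c1@1 c2@5 c3@7, authorship 1...2.3..
After op 3 (delete): buffer="dwvmxp" (len 6), cursors c1@0 c2@3 c3@4, authorship ......
After op 4 (insert('j')): buffer="jdwvjmjxp" (len 9), cursors c1@1 c2@5 c3@7, authorship 1...2.3..
After op 5 (delete): buffer="dwvmxp" (len 6), cursors c1@0 c2@3 c3@4, authorship ......
After op 6 (move_left): buffer="dwvmxp" (len 6), cursors c1@0 c2@2 c3@3, authorship ......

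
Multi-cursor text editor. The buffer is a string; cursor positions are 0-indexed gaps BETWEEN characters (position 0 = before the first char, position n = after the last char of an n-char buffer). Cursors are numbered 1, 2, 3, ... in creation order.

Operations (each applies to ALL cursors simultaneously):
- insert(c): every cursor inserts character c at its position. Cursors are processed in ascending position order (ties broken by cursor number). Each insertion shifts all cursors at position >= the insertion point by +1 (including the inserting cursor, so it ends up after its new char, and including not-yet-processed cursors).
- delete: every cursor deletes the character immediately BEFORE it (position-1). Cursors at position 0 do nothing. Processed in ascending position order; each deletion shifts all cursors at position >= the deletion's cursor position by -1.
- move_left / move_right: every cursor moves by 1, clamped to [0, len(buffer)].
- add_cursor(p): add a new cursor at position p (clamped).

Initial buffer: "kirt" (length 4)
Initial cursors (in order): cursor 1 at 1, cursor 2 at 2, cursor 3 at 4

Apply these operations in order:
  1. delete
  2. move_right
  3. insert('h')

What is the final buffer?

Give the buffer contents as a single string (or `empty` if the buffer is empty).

After op 1 (delete): buffer="r" (len 1), cursors c1@0 c2@0 c3@1, authorship .
After op 2 (move_right): buffer="r" (len 1), cursors c1@1 c2@1 c3@1, authorship .
After op 3 (insert('h')): buffer="rhhh" (len 4), cursors c1@4 c2@4 c3@4, authorship .123

Answer: rhhh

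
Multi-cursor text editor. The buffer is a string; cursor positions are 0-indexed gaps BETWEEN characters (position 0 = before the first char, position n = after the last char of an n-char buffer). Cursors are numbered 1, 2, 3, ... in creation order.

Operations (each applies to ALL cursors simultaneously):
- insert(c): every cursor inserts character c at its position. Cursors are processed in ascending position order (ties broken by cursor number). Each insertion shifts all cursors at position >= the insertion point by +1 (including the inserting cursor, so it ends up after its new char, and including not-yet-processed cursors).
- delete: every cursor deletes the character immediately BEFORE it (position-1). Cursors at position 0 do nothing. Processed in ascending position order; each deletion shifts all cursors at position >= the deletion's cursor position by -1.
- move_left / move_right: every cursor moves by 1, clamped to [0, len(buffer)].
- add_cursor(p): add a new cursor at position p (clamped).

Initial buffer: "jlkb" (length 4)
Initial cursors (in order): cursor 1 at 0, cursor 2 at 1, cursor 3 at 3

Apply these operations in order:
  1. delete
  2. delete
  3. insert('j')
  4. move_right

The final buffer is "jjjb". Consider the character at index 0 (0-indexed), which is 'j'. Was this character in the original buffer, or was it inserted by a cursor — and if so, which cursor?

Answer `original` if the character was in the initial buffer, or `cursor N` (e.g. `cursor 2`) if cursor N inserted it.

Answer: cursor 1

Derivation:
After op 1 (delete): buffer="lb" (len 2), cursors c1@0 c2@0 c3@1, authorship ..
After op 2 (delete): buffer="b" (len 1), cursors c1@0 c2@0 c3@0, authorship .
After op 3 (insert('j')): buffer="jjjb" (len 4), cursors c1@3 c2@3 c3@3, authorship 123.
After op 4 (move_right): buffer="jjjb" (len 4), cursors c1@4 c2@4 c3@4, authorship 123.
Authorship (.=original, N=cursor N): 1 2 3 .
Index 0: author = 1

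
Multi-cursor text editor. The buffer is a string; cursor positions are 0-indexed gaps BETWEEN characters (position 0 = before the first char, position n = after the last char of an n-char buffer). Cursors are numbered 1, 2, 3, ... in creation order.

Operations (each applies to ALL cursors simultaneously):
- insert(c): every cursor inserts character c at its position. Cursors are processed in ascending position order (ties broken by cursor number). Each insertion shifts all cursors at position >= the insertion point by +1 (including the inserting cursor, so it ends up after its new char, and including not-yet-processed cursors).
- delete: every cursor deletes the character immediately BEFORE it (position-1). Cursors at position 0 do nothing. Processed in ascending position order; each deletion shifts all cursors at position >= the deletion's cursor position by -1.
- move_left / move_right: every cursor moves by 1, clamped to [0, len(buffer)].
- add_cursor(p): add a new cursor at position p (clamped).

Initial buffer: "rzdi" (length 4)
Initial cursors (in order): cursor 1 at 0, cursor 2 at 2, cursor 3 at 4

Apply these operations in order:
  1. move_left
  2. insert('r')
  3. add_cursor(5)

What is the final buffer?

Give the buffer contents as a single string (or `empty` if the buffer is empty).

After op 1 (move_left): buffer="rzdi" (len 4), cursors c1@0 c2@1 c3@3, authorship ....
After op 2 (insert('r')): buffer="rrrzdri" (len 7), cursors c1@1 c2@3 c3@6, authorship 1.2..3.
After op 3 (add_cursor(5)): buffer="rrrzdri" (len 7), cursors c1@1 c2@3 c4@5 c3@6, authorship 1.2..3.

Answer: rrrzdri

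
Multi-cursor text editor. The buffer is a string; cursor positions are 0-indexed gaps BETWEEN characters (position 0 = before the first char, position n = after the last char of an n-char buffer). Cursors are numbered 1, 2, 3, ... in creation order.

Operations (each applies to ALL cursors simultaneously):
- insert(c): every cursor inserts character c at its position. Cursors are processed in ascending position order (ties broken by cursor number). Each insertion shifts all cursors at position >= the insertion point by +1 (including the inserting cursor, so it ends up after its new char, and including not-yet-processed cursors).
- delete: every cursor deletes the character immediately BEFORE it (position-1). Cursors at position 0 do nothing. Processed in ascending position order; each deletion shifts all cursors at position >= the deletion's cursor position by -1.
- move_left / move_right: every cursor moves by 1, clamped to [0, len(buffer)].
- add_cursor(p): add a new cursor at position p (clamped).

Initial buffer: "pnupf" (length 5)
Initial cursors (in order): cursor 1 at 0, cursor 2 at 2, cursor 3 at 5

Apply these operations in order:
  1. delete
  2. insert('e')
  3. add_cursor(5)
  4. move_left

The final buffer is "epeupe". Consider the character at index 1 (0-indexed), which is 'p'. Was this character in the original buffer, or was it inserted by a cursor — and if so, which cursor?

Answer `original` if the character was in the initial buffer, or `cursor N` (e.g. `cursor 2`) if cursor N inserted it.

After op 1 (delete): buffer="pup" (len 3), cursors c1@0 c2@1 c3@3, authorship ...
After op 2 (insert('e')): buffer="epeupe" (len 6), cursors c1@1 c2@3 c3@6, authorship 1.2..3
After op 3 (add_cursor(5)): buffer="epeupe" (len 6), cursors c1@1 c2@3 c4@5 c3@6, authorship 1.2..3
After op 4 (move_left): buffer="epeupe" (len 6), cursors c1@0 c2@2 c4@4 c3@5, authorship 1.2..3
Authorship (.=original, N=cursor N): 1 . 2 . . 3
Index 1: author = original

Answer: original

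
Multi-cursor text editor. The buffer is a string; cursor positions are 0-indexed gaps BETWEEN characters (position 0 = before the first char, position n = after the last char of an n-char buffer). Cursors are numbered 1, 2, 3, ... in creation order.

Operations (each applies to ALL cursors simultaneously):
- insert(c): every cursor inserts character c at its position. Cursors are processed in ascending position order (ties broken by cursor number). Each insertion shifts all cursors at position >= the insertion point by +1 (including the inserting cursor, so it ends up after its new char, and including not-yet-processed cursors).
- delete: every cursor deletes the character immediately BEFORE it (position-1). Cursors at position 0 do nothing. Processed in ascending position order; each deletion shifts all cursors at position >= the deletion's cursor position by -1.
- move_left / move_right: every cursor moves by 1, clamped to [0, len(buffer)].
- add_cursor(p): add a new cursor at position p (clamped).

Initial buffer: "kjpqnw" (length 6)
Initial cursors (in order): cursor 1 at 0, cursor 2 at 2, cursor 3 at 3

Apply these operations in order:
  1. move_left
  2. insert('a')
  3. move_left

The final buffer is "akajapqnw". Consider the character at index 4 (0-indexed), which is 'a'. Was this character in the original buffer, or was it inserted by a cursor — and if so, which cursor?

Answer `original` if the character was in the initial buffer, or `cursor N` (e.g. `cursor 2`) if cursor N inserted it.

After op 1 (move_left): buffer="kjpqnw" (len 6), cursors c1@0 c2@1 c3@2, authorship ......
After op 2 (insert('a')): buffer="akajapqnw" (len 9), cursors c1@1 c2@3 c3@5, authorship 1.2.3....
After op 3 (move_left): buffer="akajapqnw" (len 9), cursors c1@0 c2@2 c3@4, authorship 1.2.3....
Authorship (.=original, N=cursor N): 1 . 2 . 3 . . . .
Index 4: author = 3

Answer: cursor 3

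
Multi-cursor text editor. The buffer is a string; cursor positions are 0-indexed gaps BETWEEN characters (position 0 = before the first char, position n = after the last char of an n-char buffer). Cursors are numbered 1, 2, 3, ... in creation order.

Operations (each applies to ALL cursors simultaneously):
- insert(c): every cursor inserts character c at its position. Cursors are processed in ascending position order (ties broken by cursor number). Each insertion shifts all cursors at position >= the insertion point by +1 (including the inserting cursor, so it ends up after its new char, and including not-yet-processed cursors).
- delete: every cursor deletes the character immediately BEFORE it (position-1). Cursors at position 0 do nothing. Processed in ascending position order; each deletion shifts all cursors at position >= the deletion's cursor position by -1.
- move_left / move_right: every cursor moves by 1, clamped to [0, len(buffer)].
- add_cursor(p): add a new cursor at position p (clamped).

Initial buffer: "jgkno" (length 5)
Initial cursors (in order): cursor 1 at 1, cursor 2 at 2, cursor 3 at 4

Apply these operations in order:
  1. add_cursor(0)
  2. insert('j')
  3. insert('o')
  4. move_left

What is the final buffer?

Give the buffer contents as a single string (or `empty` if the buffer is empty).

Answer: jojjogjoknjoo

Derivation:
After op 1 (add_cursor(0)): buffer="jgkno" (len 5), cursors c4@0 c1@1 c2@2 c3@4, authorship .....
After op 2 (insert('j')): buffer="jjjgjknjo" (len 9), cursors c4@1 c1@3 c2@5 c3@8, authorship 4.1.2..3.
After op 3 (insert('o')): buffer="jojjogjoknjoo" (len 13), cursors c4@2 c1@5 c2@8 c3@12, authorship 44.11.22..33.
After op 4 (move_left): buffer="jojjogjoknjoo" (len 13), cursors c4@1 c1@4 c2@7 c3@11, authorship 44.11.22..33.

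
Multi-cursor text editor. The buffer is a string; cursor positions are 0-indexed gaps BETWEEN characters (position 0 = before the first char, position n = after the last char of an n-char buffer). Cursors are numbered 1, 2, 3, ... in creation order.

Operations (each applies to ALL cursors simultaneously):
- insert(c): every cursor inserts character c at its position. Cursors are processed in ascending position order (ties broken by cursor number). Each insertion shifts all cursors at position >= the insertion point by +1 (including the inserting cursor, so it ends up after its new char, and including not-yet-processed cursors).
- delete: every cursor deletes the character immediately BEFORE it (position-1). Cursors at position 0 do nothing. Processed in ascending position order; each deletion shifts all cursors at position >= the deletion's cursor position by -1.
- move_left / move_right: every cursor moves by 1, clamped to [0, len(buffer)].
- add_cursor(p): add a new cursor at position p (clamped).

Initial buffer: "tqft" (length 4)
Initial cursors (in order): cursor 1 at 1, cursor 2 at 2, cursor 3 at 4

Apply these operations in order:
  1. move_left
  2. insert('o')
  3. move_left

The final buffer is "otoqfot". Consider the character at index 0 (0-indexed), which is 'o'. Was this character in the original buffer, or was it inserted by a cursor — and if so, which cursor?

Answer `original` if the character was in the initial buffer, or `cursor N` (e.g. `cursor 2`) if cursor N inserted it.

Answer: cursor 1

Derivation:
After op 1 (move_left): buffer="tqft" (len 4), cursors c1@0 c2@1 c3@3, authorship ....
After op 2 (insert('o')): buffer="otoqfot" (len 7), cursors c1@1 c2@3 c3@6, authorship 1.2..3.
After op 3 (move_left): buffer="otoqfot" (len 7), cursors c1@0 c2@2 c3@5, authorship 1.2..3.
Authorship (.=original, N=cursor N): 1 . 2 . . 3 .
Index 0: author = 1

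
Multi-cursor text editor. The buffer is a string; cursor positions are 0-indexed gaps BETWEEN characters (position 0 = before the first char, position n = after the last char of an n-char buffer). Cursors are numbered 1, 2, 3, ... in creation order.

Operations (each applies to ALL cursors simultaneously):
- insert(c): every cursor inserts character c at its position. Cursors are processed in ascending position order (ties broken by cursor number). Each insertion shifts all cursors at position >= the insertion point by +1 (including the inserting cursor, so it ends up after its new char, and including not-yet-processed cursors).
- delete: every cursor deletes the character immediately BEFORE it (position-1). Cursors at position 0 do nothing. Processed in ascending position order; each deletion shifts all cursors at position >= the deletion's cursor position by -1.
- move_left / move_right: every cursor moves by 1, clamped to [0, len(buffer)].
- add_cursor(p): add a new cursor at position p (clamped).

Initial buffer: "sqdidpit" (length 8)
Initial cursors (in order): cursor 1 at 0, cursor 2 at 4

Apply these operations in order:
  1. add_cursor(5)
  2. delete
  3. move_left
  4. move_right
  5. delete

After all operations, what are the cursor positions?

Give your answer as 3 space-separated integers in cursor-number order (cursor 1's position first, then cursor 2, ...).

Answer: 0 0 0

Derivation:
After op 1 (add_cursor(5)): buffer="sqdidpit" (len 8), cursors c1@0 c2@4 c3@5, authorship ........
After op 2 (delete): buffer="sqdpit" (len 6), cursors c1@0 c2@3 c3@3, authorship ......
After op 3 (move_left): buffer="sqdpit" (len 6), cursors c1@0 c2@2 c3@2, authorship ......
After op 4 (move_right): buffer="sqdpit" (len 6), cursors c1@1 c2@3 c3@3, authorship ......
After op 5 (delete): buffer="pit" (len 3), cursors c1@0 c2@0 c3@0, authorship ...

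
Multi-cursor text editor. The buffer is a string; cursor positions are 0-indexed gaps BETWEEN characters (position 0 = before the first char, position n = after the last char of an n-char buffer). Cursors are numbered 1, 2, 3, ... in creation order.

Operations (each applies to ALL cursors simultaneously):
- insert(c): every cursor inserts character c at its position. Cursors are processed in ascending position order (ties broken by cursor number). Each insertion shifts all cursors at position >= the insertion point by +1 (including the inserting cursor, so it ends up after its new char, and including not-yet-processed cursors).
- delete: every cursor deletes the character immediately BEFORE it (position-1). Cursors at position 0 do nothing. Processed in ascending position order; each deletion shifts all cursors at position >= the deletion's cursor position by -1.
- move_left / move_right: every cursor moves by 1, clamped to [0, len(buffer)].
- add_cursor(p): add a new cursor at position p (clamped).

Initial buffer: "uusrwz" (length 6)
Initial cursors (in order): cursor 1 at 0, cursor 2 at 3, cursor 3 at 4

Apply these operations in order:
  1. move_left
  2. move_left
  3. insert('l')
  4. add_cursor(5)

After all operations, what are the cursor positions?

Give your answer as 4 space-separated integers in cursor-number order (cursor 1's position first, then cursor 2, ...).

Answer: 1 3 5 5

Derivation:
After op 1 (move_left): buffer="uusrwz" (len 6), cursors c1@0 c2@2 c3@3, authorship ......
After op 2 (move_left): buffer="uusrwz" (len 6), cursors c1@0 c2@1 c3@2, authorship ......
After op 3 (insert('l')): buffer="lululsrwz" (len 9), cursors c1@1 c2@3 c3@5, authorship 1.2.3....
After op 4 (add_cursor(5)): buffer="lululsrwz" (len 9), cursors c1@1 c2@3 c3@5 c4@5, authorship 1.2.3....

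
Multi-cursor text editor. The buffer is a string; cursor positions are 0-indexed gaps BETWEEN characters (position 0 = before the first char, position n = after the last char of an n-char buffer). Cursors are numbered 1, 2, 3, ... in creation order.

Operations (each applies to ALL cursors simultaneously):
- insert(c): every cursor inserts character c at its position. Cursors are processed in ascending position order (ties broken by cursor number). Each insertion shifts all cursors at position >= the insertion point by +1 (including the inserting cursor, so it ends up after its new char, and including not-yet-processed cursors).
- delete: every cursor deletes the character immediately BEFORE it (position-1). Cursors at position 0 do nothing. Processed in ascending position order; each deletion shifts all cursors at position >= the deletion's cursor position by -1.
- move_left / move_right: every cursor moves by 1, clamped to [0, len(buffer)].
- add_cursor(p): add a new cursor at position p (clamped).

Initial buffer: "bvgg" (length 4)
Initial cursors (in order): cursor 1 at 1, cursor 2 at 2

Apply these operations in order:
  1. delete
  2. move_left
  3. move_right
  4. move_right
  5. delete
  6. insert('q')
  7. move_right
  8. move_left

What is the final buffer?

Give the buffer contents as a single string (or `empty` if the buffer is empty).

After op 1 (delete): buffer="gg" (len 2), cursors c1@0 c2@0, authorship ..
After op 2 (move_left): buffer="gg" (len 2), cursors c1@0 c2@0, authorship ..
After op 3 (move_right): buffer="gg" (len 2), cursors c1@1 c2@1, authorship ..
After op 4 (move_right): buffer="gg" (len 2), cursors c1@2 c2@2, authorship ..
After op 5 (delete): buffer="" (len 0), cursors c1@0 c2@0, authorship 
After op 6 (insert('q')): buffer="qq" (len 2), cursors c1@2 c2@2, authorship 12
After op 7 (move_right): buffer="qq" (len 2), cursors c1@2 c2@2, authorship 12
After op 8 (move_left): buffer="qq" (len 2), cursors c1@1 c2@1, authorship 12

Answer: qq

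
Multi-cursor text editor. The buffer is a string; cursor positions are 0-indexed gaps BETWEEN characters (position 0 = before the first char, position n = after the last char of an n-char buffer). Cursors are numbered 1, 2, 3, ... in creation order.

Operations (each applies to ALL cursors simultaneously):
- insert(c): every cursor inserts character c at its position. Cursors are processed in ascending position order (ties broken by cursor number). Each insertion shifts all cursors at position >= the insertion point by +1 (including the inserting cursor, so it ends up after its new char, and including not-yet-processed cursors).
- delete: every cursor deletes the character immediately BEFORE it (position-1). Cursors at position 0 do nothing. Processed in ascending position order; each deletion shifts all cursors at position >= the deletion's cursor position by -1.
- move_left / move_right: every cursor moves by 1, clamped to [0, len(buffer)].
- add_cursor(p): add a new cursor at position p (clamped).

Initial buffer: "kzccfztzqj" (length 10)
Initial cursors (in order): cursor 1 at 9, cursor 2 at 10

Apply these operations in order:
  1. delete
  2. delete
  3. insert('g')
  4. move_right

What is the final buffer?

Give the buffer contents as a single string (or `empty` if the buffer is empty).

After op 1 (delete): buffer="kzccfztz" (len 8), cursors c1@8 c2@8, authorship ........
After op 2 (delete): buffer="kzccfz" (len 6), cursors c1@6 c2@6, authorship ......
After op 3 (insert('g')): buffer="kzccfzgg" (len 8), cursors c1@8 c2@8, authorship ......12
After op 4 (move_right): buffer="kzccfzgg" (len 8), cursors c1@8 c2@8, authorship ......12

Answer: kzccfzgg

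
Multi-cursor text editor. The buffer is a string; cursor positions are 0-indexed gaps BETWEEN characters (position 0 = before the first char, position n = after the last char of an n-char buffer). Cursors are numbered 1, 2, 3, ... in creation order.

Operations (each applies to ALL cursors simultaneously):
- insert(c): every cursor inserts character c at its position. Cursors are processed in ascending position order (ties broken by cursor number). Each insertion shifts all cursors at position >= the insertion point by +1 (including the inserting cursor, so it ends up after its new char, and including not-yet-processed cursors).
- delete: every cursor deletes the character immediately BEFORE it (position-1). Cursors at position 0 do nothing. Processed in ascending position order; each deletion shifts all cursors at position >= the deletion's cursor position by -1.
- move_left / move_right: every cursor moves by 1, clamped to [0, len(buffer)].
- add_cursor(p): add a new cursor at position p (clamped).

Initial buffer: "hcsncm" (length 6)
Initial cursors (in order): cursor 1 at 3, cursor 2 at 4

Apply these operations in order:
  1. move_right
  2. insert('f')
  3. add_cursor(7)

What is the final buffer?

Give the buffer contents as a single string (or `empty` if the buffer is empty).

Answer: hcsnfcfm

Derivation:
After op 1 (move_right): buffer="hcsncm" (len 6), cursors c1@4 c2@5, authorship ......
After op 2 (insert('f')): buffer="hcsnfcfm" (len 8), cursors c1@5 c2@7, authorship ....1.2.
After op 3 (add_cursor(7)): buffer="hcsnfcfm" (len 8), cursors c1@5 c2@7 c3@7, authorship ....1.2.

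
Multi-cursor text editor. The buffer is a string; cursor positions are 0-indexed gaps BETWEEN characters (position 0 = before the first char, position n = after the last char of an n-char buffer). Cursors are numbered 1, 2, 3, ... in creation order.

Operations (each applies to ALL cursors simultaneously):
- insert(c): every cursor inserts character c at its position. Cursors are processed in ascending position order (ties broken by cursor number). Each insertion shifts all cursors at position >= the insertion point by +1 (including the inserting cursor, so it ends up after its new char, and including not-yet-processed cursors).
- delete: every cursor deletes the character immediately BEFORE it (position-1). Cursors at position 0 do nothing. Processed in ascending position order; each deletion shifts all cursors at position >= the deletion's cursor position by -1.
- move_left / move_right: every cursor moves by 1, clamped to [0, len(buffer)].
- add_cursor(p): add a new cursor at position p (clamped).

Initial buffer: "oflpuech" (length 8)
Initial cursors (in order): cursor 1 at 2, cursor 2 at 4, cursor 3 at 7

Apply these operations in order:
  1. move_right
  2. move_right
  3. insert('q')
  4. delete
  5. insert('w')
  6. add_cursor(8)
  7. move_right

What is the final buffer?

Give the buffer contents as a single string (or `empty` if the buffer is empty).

Answer: oflpwuewchw

Derivation:
After op 1 (move_right): buffer="oflpuech" (len 8), cursors c1@3 c2@5 c3@8, authorship ........
After op 2 (move_right): buffer="oflpuech" (len 8), cursors c1@4 c2@6 c3@8, authorship ........
After op 3 (insert('q')): buffer="oflpqueqchq" (len 11), cursors c1@5 c2@8 c3@11, authorship ....1..2..3
After op 4 (delete): buffer="oflpuech" (len 8), cursors c1@4 c2@6 c3@8, authorship ........
After op 5 (insert('w')): buffer="oflpwuewchw" (len 11), cursors c1@5 c2@8 c3@11, authorship ....1..2..3
After op 6 (add_cursor(8)): buffer="oflpwuewchw" (len 11), cursors c1@5 c2@8 c4@8 c3@11, authorship ....1..2..3
After op 7 (move_right): buffer="oflpwuewchw" (len 11), cursors c1@6 c2@9 c4@9 c3@11, authorship ....1..2..3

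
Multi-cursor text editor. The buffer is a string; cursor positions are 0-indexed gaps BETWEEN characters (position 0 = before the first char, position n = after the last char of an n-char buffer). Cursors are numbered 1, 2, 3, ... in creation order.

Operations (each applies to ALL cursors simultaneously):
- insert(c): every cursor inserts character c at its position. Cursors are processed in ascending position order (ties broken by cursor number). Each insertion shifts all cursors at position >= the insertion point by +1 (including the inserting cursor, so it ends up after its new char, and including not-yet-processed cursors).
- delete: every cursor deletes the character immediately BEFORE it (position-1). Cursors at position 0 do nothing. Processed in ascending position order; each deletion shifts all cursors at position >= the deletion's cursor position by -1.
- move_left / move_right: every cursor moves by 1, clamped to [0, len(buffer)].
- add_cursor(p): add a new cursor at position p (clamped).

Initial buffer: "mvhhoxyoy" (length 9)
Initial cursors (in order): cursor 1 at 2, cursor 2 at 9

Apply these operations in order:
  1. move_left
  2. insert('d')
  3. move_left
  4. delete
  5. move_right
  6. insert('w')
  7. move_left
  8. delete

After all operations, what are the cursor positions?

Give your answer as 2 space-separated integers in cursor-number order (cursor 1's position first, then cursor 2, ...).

Answer: 0 7

Derivation:
After op 1 (move_left): buffer="mvhhoxyoy" (len 9), cursors c1@1 c2@8, authorship .........
After op 2 (insert('d')): buffer="mdvhhoxyody" (len 11), cursors c1@2 c2@10, authorship .1.......2.
After op 3 (move_left): buffer="mdvhhoxyody" (len 11), cursors c1@1 c2@9, authorship .1.......2.
After op 4 (delete): buffer="dvhhoxydy" (len 9), cursors c1@0 c2@7, authorship 1......2.
After op 5 (move_right): buffer="dvhhoxydy" (len 9), cursors c1@1 c2@8, authorship 1......2.
After op 6 (insert('w')): buffer="dwvhhoxydwy" (len 11), cursors c1@2 c2@10, authorship 11......22.
After op 7 (move_left): buffer="dwvhhoxydwy" (len 11), cursors c1@1 c2@9, authorship 11......22.
After op 8 (delete): buffer="wvhhoxywy" (len 9), cursors c1@0 c2@7, authorship 1......2.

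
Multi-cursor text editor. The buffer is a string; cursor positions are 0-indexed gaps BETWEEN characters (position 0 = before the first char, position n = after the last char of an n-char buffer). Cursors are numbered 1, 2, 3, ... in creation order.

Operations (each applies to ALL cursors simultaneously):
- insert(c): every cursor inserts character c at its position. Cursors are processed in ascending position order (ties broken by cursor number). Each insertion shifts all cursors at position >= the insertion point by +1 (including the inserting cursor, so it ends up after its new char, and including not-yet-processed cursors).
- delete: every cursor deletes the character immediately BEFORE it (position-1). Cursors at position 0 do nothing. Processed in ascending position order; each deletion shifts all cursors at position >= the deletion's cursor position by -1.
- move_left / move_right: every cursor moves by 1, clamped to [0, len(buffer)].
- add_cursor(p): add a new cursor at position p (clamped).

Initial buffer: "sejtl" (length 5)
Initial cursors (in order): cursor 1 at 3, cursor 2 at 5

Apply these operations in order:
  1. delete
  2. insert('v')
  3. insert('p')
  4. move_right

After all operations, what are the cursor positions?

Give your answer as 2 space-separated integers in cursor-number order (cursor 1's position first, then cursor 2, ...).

Answer: 5 7

Derivation:
After op 1 (delete): buffer="set" (len 3), cursors c1@2 c2@3, authorship ...
After op 2 (insert('v')): buffer="sevtv" (len 5), cursors c1@3 c2@5, authorship ..1.2
After op 3 (insert('p')): buffer="sevptvp" (len 7), cursors c1@4 c2@7, authorship ..11.22
After op 4 (move_right): buffer="sevptvp" (len 7), cursors c1@5 c2@7, authorship ..11.22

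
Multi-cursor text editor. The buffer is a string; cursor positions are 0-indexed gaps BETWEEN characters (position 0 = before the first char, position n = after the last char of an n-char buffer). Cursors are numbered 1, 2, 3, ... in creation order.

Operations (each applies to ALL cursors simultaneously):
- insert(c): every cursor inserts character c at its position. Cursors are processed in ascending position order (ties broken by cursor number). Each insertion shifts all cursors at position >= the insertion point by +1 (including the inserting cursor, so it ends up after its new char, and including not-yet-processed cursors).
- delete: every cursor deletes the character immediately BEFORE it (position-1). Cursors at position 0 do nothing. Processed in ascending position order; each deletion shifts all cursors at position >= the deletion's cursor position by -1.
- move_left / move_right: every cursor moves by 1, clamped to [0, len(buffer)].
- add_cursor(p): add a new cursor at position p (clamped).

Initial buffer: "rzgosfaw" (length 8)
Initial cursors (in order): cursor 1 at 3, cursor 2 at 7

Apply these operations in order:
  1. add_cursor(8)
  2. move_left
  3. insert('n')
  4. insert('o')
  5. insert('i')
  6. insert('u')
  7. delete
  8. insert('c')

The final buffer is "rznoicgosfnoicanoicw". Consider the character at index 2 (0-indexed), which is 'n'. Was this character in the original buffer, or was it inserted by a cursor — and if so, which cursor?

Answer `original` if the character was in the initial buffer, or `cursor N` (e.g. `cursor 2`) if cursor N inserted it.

Answer: cursor 1

Derivation:
After op 1 (add_cursor(8)): buffer="rzgosfaw" (len 8), cursors c1@3 c2@7 c3@8, authorship ........
After op 2 (move_left): buffer="rzgosfaw" (len 8), cursors c1@2 c2@6 c3@7, authorship ........
After op 3 (insert('n')): buffer="rzngosfnanw" (len 11), cursors c1@3 c2@8 c3@10, authorship ..1....2.3.
After op 4 (insert('o')): buffer="rznogosfnoanow" (len 14), cursors c1@4 c2@10 c3@13, authorship ..11....22.33.
After op 5 (insert('i')): buffer="rznoigosfnoianoiw" (len 17), cursors c1@5 c2@12 c3@16, authorship ..111....222.333.
After op 6 (insert('u')): buffer="rznoiugosfnoiuanoiuw" (len 20), cursors c1@6 c2@14 c3@19, authorship ..1111....2222.3333.
After op 7 (delete): buffer="rznoigosfnoianoiw" (len 17), cursors c1@5 c2@12 c3@16, authorship ..111....222.333.
After op 8 (insert('c')): buffer="rznoicgosfnoicanoicw" (len 20), cursors c1@6 c2@14 c3@19, authorship ..1111....2222.3333.
Authorship (.=original, N=cursor N): . . 1 1 1 1 . . . . 2 2 2 2 . 3 3 3 3 .
Index 2: author = 1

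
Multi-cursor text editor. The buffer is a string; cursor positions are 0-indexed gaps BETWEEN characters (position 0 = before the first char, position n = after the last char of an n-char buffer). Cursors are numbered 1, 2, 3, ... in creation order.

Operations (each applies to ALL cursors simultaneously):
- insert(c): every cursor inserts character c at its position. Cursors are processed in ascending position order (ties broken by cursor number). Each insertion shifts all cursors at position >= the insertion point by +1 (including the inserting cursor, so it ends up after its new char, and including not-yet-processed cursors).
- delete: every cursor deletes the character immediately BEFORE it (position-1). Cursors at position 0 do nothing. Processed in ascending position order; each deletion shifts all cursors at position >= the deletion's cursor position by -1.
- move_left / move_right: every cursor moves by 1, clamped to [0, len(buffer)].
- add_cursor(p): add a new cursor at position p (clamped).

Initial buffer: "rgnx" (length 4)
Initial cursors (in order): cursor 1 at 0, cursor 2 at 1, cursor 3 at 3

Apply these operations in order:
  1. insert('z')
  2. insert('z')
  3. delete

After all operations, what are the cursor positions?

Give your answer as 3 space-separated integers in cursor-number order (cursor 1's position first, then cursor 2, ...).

After op 1 (insert('z')): buffer="zrzgnzx" (len 7), cursors c1@1 c2@3 c3@6, authorship 1.2..3.
After op 2 (insert('z')): buffer="zzrzzgnzzx" (len 10), cursors c1@2 c2@5 c3@9, authorship 11.22..33.
After op 3 (delete): buffer="zrzgnzx" (len 7), cursors c1@1 c2@3 c3@6, authorship 1.2..3.

Answer: 1 3 6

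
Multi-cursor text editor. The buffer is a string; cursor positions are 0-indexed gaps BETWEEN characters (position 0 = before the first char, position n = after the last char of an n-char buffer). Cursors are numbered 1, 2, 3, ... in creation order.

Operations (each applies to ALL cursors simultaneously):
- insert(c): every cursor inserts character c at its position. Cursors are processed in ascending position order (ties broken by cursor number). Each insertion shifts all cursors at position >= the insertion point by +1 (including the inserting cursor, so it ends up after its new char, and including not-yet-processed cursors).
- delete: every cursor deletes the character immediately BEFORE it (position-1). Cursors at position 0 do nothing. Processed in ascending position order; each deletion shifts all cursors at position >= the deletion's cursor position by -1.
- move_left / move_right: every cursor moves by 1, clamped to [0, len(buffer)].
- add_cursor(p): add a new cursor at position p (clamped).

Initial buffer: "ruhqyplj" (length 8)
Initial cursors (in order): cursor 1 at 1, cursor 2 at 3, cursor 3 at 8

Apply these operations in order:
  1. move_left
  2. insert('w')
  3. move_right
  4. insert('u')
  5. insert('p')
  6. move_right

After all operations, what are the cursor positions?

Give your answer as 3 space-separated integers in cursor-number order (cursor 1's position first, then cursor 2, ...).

Answer: 5 10 17

Derivation:
After op 1 (move_left): buffer="ruhqyplj" (len 8), cursors c1@0 c2@2 c3@7, authorship ........
After op 2 (insert('w')): buffer="wruwhqyplwj" (len 11), cursors c1@1 c2@4 c3@10, authorship 1..2.....3.
After op 3 (move_right): buffer="wruwhqyplwj" (len 11), cursors c1@2 c2@5 c3@11, authorship 1..2.....3.
After op 4 (insert('u')): buffer="wruuwhuqyplwju" (len 14), cursors c1@3 c2@7 c3@14, authorship 1.1.2.2....3.3
After op 5 (insert('p')): buffer="wrupuwhupqyplwjup" (len 17), cursors c1@4 c2@9 c3@17, authorship 1.11.2.22....3.33
After op 6 (move_right): buffer="wrupuwhupqyplwjup" (len 17), cursors c1@5 c2@10 c3@17, authorship 1.11.2.22....3.33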